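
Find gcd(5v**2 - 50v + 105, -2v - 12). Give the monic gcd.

1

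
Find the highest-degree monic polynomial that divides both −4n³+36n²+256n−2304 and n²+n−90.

Apply the Euclidean algorithm:
  −4n³+36n²+256n−2304 = (−4n+40)(n²+n−90) + (−144n+1296)
  n²+n−90 = (−(1/144)n−5/72)(−144n+1296) + (0)
Last nonzero remainder: −144n+1296. Dividing through by −144 gives the monic gcd n−9.

n−9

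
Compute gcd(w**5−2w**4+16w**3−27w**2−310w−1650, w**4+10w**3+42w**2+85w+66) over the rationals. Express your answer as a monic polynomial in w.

Apply the Euclidean algorithm:
  w**5−2w**4+16w**3−27w**2−310w−1650 = (w−12)(w**4+10w**3+42w**2+85w+66) + (94w**3+392w**2+644w−858)
  w**4+10w**3+42w**2+85w+66 = ((1/94)w+137/2209)(94w**3+392w**2+644w−858) + ((23940/2209)w**2+(119700/2209)w+263340/2209)
  94w**3+392w**2+644w−858 = ((103823/11970)w−28717/3990)((23940/2209)w**2+(119700/2209)w+263340/2209) + (0)
Last nonzero remainder: (23940/2209)w**2+(119700/2209)w+263340/2209. Dividing through by 23940/2209 gives the monic gcd w**2+5w+11.

w**2+5w+11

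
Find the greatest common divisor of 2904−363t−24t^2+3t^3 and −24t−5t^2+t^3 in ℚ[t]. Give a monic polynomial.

By polynomial division,
  3t^3−24t^2−363t+2904 = (3)(t^3−5t^2−24t) + (−9t^2−291t+2904)
  t^3−5t^2−24t = (−(1/9)t+112/27)(−9t^2−291t+2904) + ((13552/9)t−108416/9)
  −9t^2−291t+2904 = (−(81/13552)t−27/112)((13552/9)t−108416/9) + (0)
Last nonzero remainder: (13552/9)t−108416/9. Dividing through by 13552/9 gives the monic gcd t−8.

−8+t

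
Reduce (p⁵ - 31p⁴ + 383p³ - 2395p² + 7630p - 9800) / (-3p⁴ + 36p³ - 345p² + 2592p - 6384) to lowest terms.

Euclidean algorithm in ℚ[p]:
  p⁵ - 31p⁴ + 383p³ - 2395p² + 7630p - 9800 = (-(1/3)p + 19/3)(-3p⁴ + 36p³ - 345p² + 2592p - 6384) + (40p³ + 654p² - 10914p + 30632)
  -3p⁴ + 36p³ - 345p² + 2592p - 6384 = (-(3/40)p + 1701/800)(40p³ + 654p² - 10914p + 30632) + (-(1021647/400)p² + (11238117/400)p - 7151529/100)
  40p³ + 654p² - 10914p + 30632 = (-(16000/1021647)p - 437600/1021647)(-(1021647/400)p² + (11238117/400)p - 7151529/100) + (0)
Last nonzero remainder: -(1021647/400)p² + (11238117/400)p - 7151529/100. Dividing through by -1021647/400 gives the monic gcd p² - 11p + 28.
Cancel p² - 11p + 28 from numerator and denominator to get the reduced form.

(-p³ + 20p² - 135p + 350)/(3p² - 3p + 228)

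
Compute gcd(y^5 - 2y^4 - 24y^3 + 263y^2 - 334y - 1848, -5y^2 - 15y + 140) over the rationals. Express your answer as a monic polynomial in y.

y^2 + 3y - 28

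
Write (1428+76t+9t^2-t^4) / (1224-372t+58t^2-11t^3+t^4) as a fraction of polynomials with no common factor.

(42+t-t^2)/(36-12t+t^2)

Repeated division with remainder:
  -t^4+9t^2+76t+1428 = (-1)(t^4-11t^3+58t^2-372t+1224) + (-11t^3+67t^2-296t+2652)
  t^4-11t^3+58t^2-372t+1224 = (-(1/11)t+54/121)(-11t^3+67t^2-296t+2652) + ((144/121)t^2+(144/121)t+4896/121)
  -11t^3+67t^2-296t+2652 = (-(1331/144)t+1573/24)((144/121)t^2+(144/121)t+4896/121) + (0)
Last nonzero remainder: (144/121)t^2+(144/121)t+4896/121. Dividing through by 144/121 gives the monic gcd t^2+t+34.
Cancel t^2+t+34 from numerator and denominator to get the reduced form.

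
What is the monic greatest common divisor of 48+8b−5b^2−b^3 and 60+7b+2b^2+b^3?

4+b

By polynomial division,
  −b^3−5b^2+8b+48 = (−1)(b^3+2b^2+7b+60) + (−3b^2+15b+108)
  b^3+2b^2+7b+60 = (−(1/3)b−7/3)(−3b^2+15b+108) + (78b+312)
  −3b^2+15b+108 = (−(1/26)b+9/26)(78b+312) + (0)
Last nonzero remainder: 78b+312. Dividing through by 78 gives the monic gcd b+4.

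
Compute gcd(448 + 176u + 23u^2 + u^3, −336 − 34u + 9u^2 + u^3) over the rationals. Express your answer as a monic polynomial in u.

By polynomial division,
  u^3 + 23u^2 + 176u + 448 = (u^3 + 9u^2 − 34u − 336) + (14u^2 + 210u + 784)
  u^3 + 9u^2 − 34u − 336 = ((1/14)u − 3/7)(14u^2 + 210u + 784) + (0)
Last nonzero remainder: 14u^2 + 210u + 784. Dividing through by 14 gives the monic gcd u^2 + 15u + 56.

56 + 15u + u^2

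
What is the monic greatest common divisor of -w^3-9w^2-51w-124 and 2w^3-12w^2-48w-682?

Euclidean algorithm in ℚ[w]:
  -w^3-9w^2-51w-124 = (-1/2)(2w^3-12w^2-48w-682) + (-15w^2-75w-465)
  2w^3-12w^2-48w-682 = (-(2/15)w+22/15)(-15w^2-75w-465) + (0)
Last nonzero remainder: -15w^2-75w-465. Dividing through by -15 gives the monic gcd w^2+5w+31.

w^2+5w+31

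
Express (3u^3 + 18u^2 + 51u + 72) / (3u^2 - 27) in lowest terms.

(u^2 + 3u + 8)/(u - 3)

Apply the Euclidean algorithm:
  3u^3 + 18u^2 + 51u + 72 = (u + 6)(3u^2 - 27) + (78u + 234)
  3u^2 - 27 = ((1/26)u - 3/26)(78u + 234) + (0)
Last nonzero remainder: 78u + 234. Dividing through by 78 gives the monic gcd u + 3.
Cancel u + 3 from numerator and denominator to get the reduced form.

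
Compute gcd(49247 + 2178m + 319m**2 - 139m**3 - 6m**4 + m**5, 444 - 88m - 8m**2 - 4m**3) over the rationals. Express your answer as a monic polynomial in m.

Repeated division with remainder:
  m**5 - 6m**4 - 139m**3 + 319m**2 + 2178m + 49247 = (-(1/4)m**2 + 2m + 145/4)(-4m**3 - 8m**2 - 88m + 444) + (896m**2 + 4480m + 33152)
  -4m**3 - 8m**2 - 88m + 444 = (-(1/224)m + 3/224)(896m**2 + 4480m + 33152) + (0)
Last nonzero remainder: 896m**2 + 4480m + 33152. Dividing through by 896 gives the monic gcd m**2 + 5m + 37.

37 + 5m + m**2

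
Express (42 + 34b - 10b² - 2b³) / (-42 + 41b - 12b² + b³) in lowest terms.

(-14 - 16b - 2b²)/(14 - 9b + b²)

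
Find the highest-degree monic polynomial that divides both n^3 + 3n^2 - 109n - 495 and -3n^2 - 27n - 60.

n + 5

Euclidean algorithm in ℚ[n]:
  n^3 + 3n^2 - 109n - 495 = (-(1/3)n + 2)(-3n^2 - 27n - 60) + (-75n - 375)
  -3n^2 - 27n - 60 = ((1/25)n + 4/25)(-75n - 375) + (0)
Last nonzero remainder: -75n - 375. Dividing through by -75 gives the monic gcd n + 5.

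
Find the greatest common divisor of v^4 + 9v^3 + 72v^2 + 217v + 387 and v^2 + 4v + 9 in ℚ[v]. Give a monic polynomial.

v^2 + 4v + 9

Euclidean algorithm in ℚ[v]:
  v^4 + 9v^3 + 72v^2 + 217v + 387 = (v^2 + 5v + 43)(v^2 + 4v + 9) + (0)
The last nonzero remainder v^2 + 4v + 9 is already monic.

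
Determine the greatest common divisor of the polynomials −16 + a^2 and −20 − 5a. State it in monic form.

Repeated division with remainder:
  a^2 − 16 = (−(1/5)a + 4/5)(−5a − 20) + (0)
Last nonzero remainder: −5a − 20. Dividing through by −5 gives the monic gcd a + 4.

4 + a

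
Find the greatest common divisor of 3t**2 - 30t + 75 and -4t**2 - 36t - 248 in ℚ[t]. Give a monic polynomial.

Repeated division with remainder:
  3t**2 - 30t + 75 = (-3/4)(-4t**2 - 36t - 248) + (-57t - 111)
  -4t**2 - 36t - 248 = ((4/57)t + 536/1083)(-57t - 111) + (-69696/361)
  -57t - 111 = ((6859/23232)t + 13357/23232)(-69696/361) + (0)
The last nonzero remainder is the constant -69696/361, so the polynomials are coprime and gcd = 1.

1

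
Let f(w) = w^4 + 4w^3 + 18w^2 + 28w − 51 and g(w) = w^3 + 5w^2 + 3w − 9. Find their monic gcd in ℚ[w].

w^2 + 2w − 3

Repeated division with remainder:
  w^4 + 4w^3 + 18w^2 + 28w − 51 = (w − 1)(w^3 + 5w^2 + 3w − 9) + (20w^2 + 40w − 60)
  w^3 + 5w^2 + 3w − 9 = ((1/20)w + 3/20)(20w^2 + 40w − 60) + (0)
Last nonzero remainder: 20w^2 + 40w − 60. Dividing through by 20 gives the monic gcd w^2 + 2w − 3.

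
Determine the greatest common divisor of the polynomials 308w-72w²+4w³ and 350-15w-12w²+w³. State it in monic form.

-7+w

Euclidean algorithm in ℚ[w]:
  4w³-72w²+308w = (4)(w³-12w²-15w+350) + (-24w²+368w-1400)
  w³-12w²-15w+350 = (-(1/24)w-5/36)(-24w²+368w-1400) + (-(200/9)w+1400/9)
  -24w²+368w-1400 = ((27/25)w-9)(-(200/9)w+1400/9) + (0)
Last nonzero remainder: -(200/9)w+1400/9. Dividing through by -200/9 gives the monic gcd w-7.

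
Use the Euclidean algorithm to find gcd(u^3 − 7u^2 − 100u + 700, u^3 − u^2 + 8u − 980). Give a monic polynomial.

Repeated division with remainder:
  u^3 − 7u^2 − 100u + 700 = (u^3 − u^2 + 8u − 980) + (−6u^2 − 108u + 1680)
  u^3 − u^2 + 8u − 980 = (−(1/6)u + 19/6)(−6u^2 − 108u + 1680) + (630u − 6300)
  −6u^2 − 108u + 1680 = (−(1/105)u − 4/15)(630u − 6300) + (0)
Last nonzero remainder: 630u − 6300. Dividing through by 630 gives the monic gcd u − 10.

u − 10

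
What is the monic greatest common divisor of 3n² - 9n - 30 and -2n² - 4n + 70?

By polynomial division,
  3n² - 9n - 30 = (-3/2)(-2n² - 4n + 70) + (-15n + 75)
  -2n² - 4n + 70 = ((2/15)n + 14/15)(-15n + 75) + (0)
Last nonzero remainder: -15n + 75. Dividing through by -15 gives the monic gcd n - 5.

n - 5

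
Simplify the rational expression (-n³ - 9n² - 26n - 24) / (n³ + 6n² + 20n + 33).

Repeated division with remainder:
  -n³ - 9n² - 26n - 24 = (-1)(n³ + 6n² + 20n + 33) + (-3n² - 6n + 9)
  n³ + 6n² + 20n + 33 = (-(1/3)n - 4/3)(-3n² - 6n + 9) + (15n + 45)
  -3n² - 6n + 9 = (-(1/5)n + 1/5)(15n + 45) + (0)
Last nonzero remainder: 15n + 45. Dividing through by 15 gives the monic gcd n + 3.
Cancel n + 3 from numerator and denominator to get the reduced form.

(-n² - 6n - 8)/(n² + 3n + 11)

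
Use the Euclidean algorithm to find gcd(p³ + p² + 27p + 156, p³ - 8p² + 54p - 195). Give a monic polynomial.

p² - 3p + 39

By polynomial division,
  p³ + p² + 27p + 156 = (p³ - 8p² + 54p - 195) + (9p² - 27p + 351)
  p³ - 8p² + 54p - 195 = ((1/9)p - 5/9)(9p² - 27p + 351) + (0)
Last nonzero remainder: 9p² - 27p + 351. Dividing through by 9 gives the monic gcd p² - 3p + 39.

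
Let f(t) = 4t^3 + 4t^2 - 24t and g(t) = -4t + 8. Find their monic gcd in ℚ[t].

t - 2

Euclidean algorithm in ℚ[t]:
  4t^3 + 4t^2 - 24t = (-t^2 - 3t)(-4t + 8) + (0)
Last nonzero remainder: -4t + 8. Dividing through by -4 gives the monic gcd t - 2.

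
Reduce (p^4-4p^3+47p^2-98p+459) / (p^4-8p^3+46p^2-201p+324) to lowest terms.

(p^2-3p+17)/(p^2-7p+12)

Euclidean algorithm in ℚ[p]:
  p^4-4p^3+47p^2-98p+459 = (p^4-8p^3+46p^2-201p+324) + (4p^3+p^2+103p+135)
  p^4-8p^3+46p^2-201p+324 = ((1/4)p-33/16)(4p^3+p^2+103p+135) + ((357/16)p^2-(357/16)p+9639/16)
  4p^3+p^2+103p+135 = ((64/357)p+80/357)((357/16)p^2-(357/16)p+9639/16) + (0)
Last nonzero remainder: (357/16)p^2-(357/16)p+9639/16. Dividing through by 357/16 gives the monic gcd p^2-p+27.
Cancel p^2-p+27 from numerator and denominator to get the reduced form.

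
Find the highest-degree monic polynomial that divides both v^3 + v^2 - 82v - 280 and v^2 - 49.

v + 7

Apply the Euclidean algorithm:
  v^3 + v^2 - 82v - 280 = (v + 1)(v^2 - 49) + (-33v - 231)
  v^2 - 49 = (-(1/33)v + 7/33)(-33v - 231) + (0)
Last nonzero remainder: -33v - 231. Dividing through by -33 gives the monic gcd v + 7.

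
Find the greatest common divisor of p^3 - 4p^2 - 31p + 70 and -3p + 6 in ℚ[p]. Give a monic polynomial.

Apply the Euclidean algorithm:
  p^3 - 4p^2 - 31p + 70 = (-(1/3)p^2 + (2/3)p + 35/3)(-3p + 6) + (0)
Last nonzero remainder: -3p + 6. Dividing through by -3 gives the monic gcd p - 2.

p - 2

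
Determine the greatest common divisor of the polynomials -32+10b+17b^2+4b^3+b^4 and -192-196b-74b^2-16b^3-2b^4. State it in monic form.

32+22b+5b^2+b^3

Apply the Euclidean algorithm:
  b^4+4b^3+17b^2+10b-32 = (-1/2)(-2b^4-16b^3-74b^2-196b-192) + (-4b^3-20b^2-88b-128)
  -2b^4-16b^3-74b^2-196b-192 = ((1/2)b+3/2)(-4b^3-20b^2-88b-128) + (0)
Last nonzero remainder: -4b^3-20b^2-88b-128. Dividing through by -4 gives the monic gcd b^3+5b^2+22b+32.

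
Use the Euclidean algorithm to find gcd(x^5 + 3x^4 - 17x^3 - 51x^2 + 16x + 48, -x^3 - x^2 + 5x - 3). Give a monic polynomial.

Apply the Euclidean algorithm:
  x^5 + 3x^4 - 17x^3 - 51x^2 + 16x + 48 = (-x^2 - 2x + 14)(-x^3 - x^2 + 5x - 3) + (-30x^2 - 60x + 90)
  -x^3 - x^2 + 5x - 3 = ((1/30)x - 1/30)(-30x^2 - 60x + 90) + (0)
Last nonzero remainder: -30x^2 - 60x + 90. Dividing through by -30 gives the monic gcd x^2 + 2x - 3.

x^2 + 2x - 3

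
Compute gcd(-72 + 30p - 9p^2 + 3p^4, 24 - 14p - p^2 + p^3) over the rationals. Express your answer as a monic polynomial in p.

-2 + p

By polynomial division,
  3p^4 - 9p^2 + 30p - 72 = (3p + 3)(p^3 - p^2 - 14p + 24) + (36p^2 - 144)
  p^3 - p^2 - 14p + 24 = ((1/36)p - 1/36)(36p^2 - 144) + (-10p + 20)
  36p^2 - 144 = (-(18/5)p - 36/5)(-10p + 20) + (0)
Last nonzero remainder: -10p + 20. Dividing through by -10 gives the monic gcd p - 2.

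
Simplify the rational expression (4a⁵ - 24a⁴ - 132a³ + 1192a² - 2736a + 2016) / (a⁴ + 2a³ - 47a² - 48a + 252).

By polynomial division,
  4a⁵ - 24a⁴ - 132a³ + 1192a² - 2736a + 2016 = (4a - 32)(a⁴ + 2a³ - 47a² - 48a + 252) + (120a³ - 120a² - 5280a + 10080)
  a⁴ + 2a³ - 47a² - 48a + 252 = ((1/120)a + 1/40)(120a³ - 120a² - 5280a + 10080) + (0)
Last nonzero remainder: 120a³ - 120a² - 5280a + 10080. Dividing through by 120 gives the monic gcd a³ - a² - 44a + 84.
Cancel a³ - a² - 44a + 84 from numerator and denominator to get the reduced form.

(4a² - 20a + 24)/(a + 3)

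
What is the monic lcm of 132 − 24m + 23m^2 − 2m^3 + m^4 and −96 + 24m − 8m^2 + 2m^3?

−528 + 228m − 116m^2 + 31m^3 − 6m^4 + m^5

By polynomial division,
  m^4 − 2m^3 + 23m^2 − 24m + 132 = ((1/2)m + 1)(2m^3 − 8m^2 + 24m − 96) + (19m^2 + 228)
  2m^3 − 8m^2 + 24m − 96 = ((2/19)m − 8/19)(19m^2 + 228) + (0)
Last nonzero remainder: 19m^2 + 228. Dividing through by 19 gives the monic gcd m^2 + 12.
Then lcm(f, g) = f·g / gcd(f, g); expanding and making the result monic gives the answer.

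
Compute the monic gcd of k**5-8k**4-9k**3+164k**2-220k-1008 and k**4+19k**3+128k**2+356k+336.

Euclidean algorithm in ℚ[k]:
  k**5-8k**4-9k**3+164k**2-220k-1008 = (k-27)(k**4+19k**3+128k**2+356k+336) + (376k**3+3264k**2+9056k+8064)
  k**4+19k**3+128k**2+356k+336 = ((1/376)k+485/17672)(376k**3+3264k**2+9056k+8064) + ((31668/2209)k**2+(190008/2209)k+253344/2209)
  376k**3+3264k**2+9056k+8064 = ((207646/7917)k+26508/377)((31668/2209)k**2+(190008/2209)k+253344/2209) + (0)
Last nonzero remainder: (31668/2209)k**2+(190008/2209)k+253344/2209. Dividing through by 31668/2209 gives the monic gcd k**2+6k+8.

k**2+6k+8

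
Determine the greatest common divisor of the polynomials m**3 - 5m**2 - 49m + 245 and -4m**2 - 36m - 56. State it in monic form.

m + 7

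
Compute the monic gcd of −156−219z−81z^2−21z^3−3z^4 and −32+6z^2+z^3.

4+z

Apply the Euclidean algorithm:
  −3z^4−21z^3−81z^2−219z−156 = (−3z−3)(z^3+6z^2−32) + (−63z^2−315z−252)
  z^3+6z^2−32 = (−(1/63)z−1/63)(−63z^2−315z−252) + (−9z−36)
  −63z^2−315z−252 = (7z+7)(−9z−36) + (0)
Last nonzero remainder: −9z−36. Dividing through by −9 gives the monic gcd z+4.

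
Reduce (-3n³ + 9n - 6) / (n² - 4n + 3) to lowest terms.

By polynomial division,
  -3n³ + 9n - 6 = (-3n - 12)(n² - 4n + 3) + (-30n + 30)
  n² - 4n + 3 = (-(1/30)n + 1/10)(-30n + 30) + (0)
Last nonzero remainder: -30n + 30. Dividing through by -30 gives the monic gcd n - 1.
Cancel n - 1 from numerator and denominator to get the reduced form.

(-3n² - 3n + 6)/(n - 3)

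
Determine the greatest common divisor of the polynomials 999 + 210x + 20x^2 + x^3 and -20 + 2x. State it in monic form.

Euclidean algorithm in ℚ[x]:
  x^3 + 20x^2 + 210x + 999 = ((1/2)x^2 + 15x + 255)(2x - 20) + (6099)
  2x - 20 = ((2/6099)x - 20/6099)(6099) + (0)
The last nonzero remainder is the constant 6099, so the polynomials are coprime and gcd = 1.

1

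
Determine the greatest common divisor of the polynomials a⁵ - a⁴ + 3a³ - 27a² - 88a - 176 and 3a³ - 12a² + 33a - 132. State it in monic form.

a³ - 4a² + 11a - 44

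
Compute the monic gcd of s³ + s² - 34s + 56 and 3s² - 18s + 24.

s² - 6s + 8

By polynomial division,
  s³ + s² - 34s + 56 = ((1/3)s + 7/3)(3s² - 18s + 24) + (0)
Last nonzero remainder: 3s² - 18s + 24. Dividing through by 3 gives the monic gcd s² - 6s + 8.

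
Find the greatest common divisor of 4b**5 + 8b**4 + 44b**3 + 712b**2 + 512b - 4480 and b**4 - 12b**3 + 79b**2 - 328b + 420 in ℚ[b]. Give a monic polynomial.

b**3 - 6b**2 + 43b - 70

By polynomial division,
  4b**5 + 8b**4 + 44b**3 + 712b**2 + 512b - 4480 = (4b + 56)(b**4 - 12b**3 + 79b**2 - 328b + 420) + (400b**3 - 2400b**2 + 17200b - 28000)
  b**4 - 12b**3 + 79b**2 - 328b + 420 = ((1/400)b - 3/200)(400b**3 - 2400b**2 + 17200b - 28000) + (0)
Last nonzero remainder: 400b**3 - 2400b**2 + 17200b - 28000. Dividing through by 400 gives the monic gcd b**3 - 6b**2 + 43b - 70.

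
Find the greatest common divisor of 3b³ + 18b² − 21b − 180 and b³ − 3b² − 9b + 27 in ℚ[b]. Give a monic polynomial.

b − 3

By polynomial division,
  3b³ + 18b² − 21b − 180 = (3)(b³ − 3b² − 9b + 27) + (27b² + 6b − 261)
  b³ − 3b² − 9b + 27 = ((1/27)b − 29/243)(27b² + 6b − 261) + ((112/81)b − 112/27)
  27b² + 6b − 261 = ((2187/112)b + 7047/112)((112/81)b − 112/27) + (0)
Last nonzero remainder: (112/81)b − 112/27. Dividing through by 112/81 gives the monic gcd b − 3.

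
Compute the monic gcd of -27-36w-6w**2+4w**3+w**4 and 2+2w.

Repeated division with remainder:
  w**4+4w**3-6w**2-36w-27 = ((1/2)w**3+(3/2)w**2-(9/2)w-27/2)(2w+2) + (0)
Last nonzero remainder: 2w+2. Dividing through by 2 gives the monic gcd w+1.

1+w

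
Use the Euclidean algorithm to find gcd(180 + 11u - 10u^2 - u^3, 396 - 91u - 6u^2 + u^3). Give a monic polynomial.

Euclidean algorithm in ℚ[u]:
  -u^3 - 10u^2 + 11u + 180 = (-1)(u^3 - 6u^2 - 91u + 396) + (-16u^2 - 80u + 576)
  u^3 - 6u^2 - 91u + 396 = (-(1/16)u + 11/16)(-16u^2 - 80u + 576) + (0)
Last nonzero remainder: -16u^2 - 80u + 576. Dividing through by -16 gives the monic gcd u^2 + 5u - 36.

-36 + 5u + u^2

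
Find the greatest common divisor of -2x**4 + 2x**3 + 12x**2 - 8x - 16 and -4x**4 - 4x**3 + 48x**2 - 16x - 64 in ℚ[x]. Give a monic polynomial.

Euclidean algorithm in ℚ[x]:
  -2x**4 + 2x**3 + 12x**2 - 8x - 16 = (1/2)(-4x**4 - 4x**3 + 48x**2 - 16x - 64) + (4x**3 - 12x**2 + 16)
  -4x**4 - 4x**3 + 48x**2 - 16x - 64 = (-x - 4)(4x**3 - 12x**2 + 16) + (0)
Last nonzero remainder: 4x**3 - 12x**2 + 16. Dividing through by 4 gives the monic gcd x**3 - 3x**2 + 4.

x**3 - 3x**2 + 4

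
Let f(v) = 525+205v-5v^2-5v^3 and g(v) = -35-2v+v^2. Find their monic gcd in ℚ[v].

-35-2v+v^2

Repeated division with remainder:
  -5v^3-5v^2+205v+525 = (-5v-15)(v^2-2v-35) + (0)
The last nonzero remainder v^2-2v-35 is already monic.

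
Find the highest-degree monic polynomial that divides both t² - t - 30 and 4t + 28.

Repeated division with remainder:
  t² - t - 30 = ((1/4)t - 2)(4t + 28) + (26)
  4t + 28 = ((2/13)t + 14/13)(26) + (0)
The last nonzero remainder is the constant 26, so the polynomials are coprime and gcd = 1.

1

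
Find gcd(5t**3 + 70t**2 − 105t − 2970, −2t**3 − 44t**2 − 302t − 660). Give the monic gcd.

t + 11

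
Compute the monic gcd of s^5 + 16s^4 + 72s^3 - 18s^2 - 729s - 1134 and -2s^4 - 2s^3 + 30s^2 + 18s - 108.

s^3 + 3s^2 - 9s - 27

Apply the Euclidean algorithm:
  s^5 + 16s^4 + 72s^3 - 18s^2 - 729s - 1134 = (-(1/2)s - 15/2)(-2s^4 - 2s^3 + 30s^2 + 18s - 108) + (72s^3 + 216s^2 - 648s - 1944)
  -2s^4 - 2s^3 + 30s^2 + 18s - 108 = (-(1/36)s + 1/18)(72s^3 + 216s^2 - 648s - 1944) + (0)
Last nonzero remainder: 72s^3 + 216s^2 - 648s - 1944. Dividing through by 72 gives the monic gcd s^3 + 3s^2 - 9s - 27.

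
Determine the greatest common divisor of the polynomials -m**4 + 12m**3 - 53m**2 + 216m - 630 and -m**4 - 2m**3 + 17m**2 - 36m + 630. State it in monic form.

Repeated division with remainder:
  -m**4 + 12m**3 - 53m**2 + 216m - 630 = (-m**4 - 2m**3 + 17m**2 - 36m + 630) + (14m**3 - 70m**2 + 252m - 1260)
  -m**4 - 2m**3 + 17m**2 - 36m + 630 = (-(1/14)m - 1/2)(14m**3 - 70m**2 + 252m - 1260) + (0)
Last nonzero remainder: 14m**3 - 70m**2 + 252m - 1260. Dividing through by 14 gives the monic gcd m**3 - 5m**2 + 18m - 90.

m**3 - 5m**2 + 18m - 90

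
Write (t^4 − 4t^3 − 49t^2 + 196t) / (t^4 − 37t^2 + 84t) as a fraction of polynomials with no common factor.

(t − 7)/(t − 3)

Euclidean algorithm in ℚ[t]:
  t^4 − 4t^3 − 49t^2 + 196t = (t^4 − 37t^2 + 84t) + (−4t^3 − 12t^2 + 112t)
  t^4 − 37t^2 + 84t = (−(1/4)t + 3/4)(−4t^3 − 12t^2 + 112t) + (0)
Last nonzero remainder: −4t^3 − 12t^2 + 112t. Dividing through by −4 gives the monic gcd t^3 + 3t^2 − 28t.
Cancel t^3 + 3t^2 − 28t from numerator and denominator to get the reduced form.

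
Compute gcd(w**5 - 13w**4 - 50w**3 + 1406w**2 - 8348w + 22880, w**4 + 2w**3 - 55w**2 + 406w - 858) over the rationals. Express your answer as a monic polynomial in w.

Repeated division with remainder:
  w**5 - 13w**4 - 50w**3 + 1406w**2 - 8348w + 22880 = (w - 15)(w**4 + 2w**3 - 55w**2 + 406w - 858) + (35w**3 + 175w**2 - 1400w + 10010)
  w**4 + 2w**3 - 55w**2 + 406w - 858 = ((1/35)w - 3/35)(35w**3 + 175w**2 - 1400w + 10010) + (0)
Last nonzero remainder: 35w**3 + 175w**2 - 1400w + 10010. Dividing through by 35 gives the monic gcd w**3 + 5w**2 - 40w + 286.

w**3 + 5w**2 - 40w + 286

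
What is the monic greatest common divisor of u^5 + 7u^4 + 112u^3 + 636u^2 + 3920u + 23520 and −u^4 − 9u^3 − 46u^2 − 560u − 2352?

u^3 + 2u^2 + 32u + 336

Repeated division with remainder:
  u^5 + 7u^4 + 112u^3 + 636u^2 + 3920u + 23520 = (−u + 2)(−u^4 − 9u^3 − 46u^2 − 560u − 2352) + (84u^3 + 168u^2 + 2688u + 28224)
  −u^4 − 9u^3 − 46u^2 − 560u − 2352 = (−(1/84)u − 1/12)(84u^3 + 168u^2 + 2688u + 28224) + (0)
Last nonzero remainder: 84u^3 + 168u^2 + 2688u + 28224. Dividing through by 84 gives the monic gcd u^3 + 2u^2 + 32u + 336.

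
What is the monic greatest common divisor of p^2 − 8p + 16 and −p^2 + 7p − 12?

Euclidean algorithm in ℚ[p]:
  p^2 − 8p + 16 = (−1)(−p^2 + 7p − 12) + (−p + 4)
  −p^2 + 7p − 12 = (p − 3)(−p + 4) + (0)
Last nonzero remainder: −p + 4. Dividing through by −1 gives the monic gcd p − 4.

p − 4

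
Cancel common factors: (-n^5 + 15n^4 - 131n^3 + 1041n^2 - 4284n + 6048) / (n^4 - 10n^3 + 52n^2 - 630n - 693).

(-n^3 + 15n^2 - 68n + 96)/(n^2 - 10n - 11)

By polynomial division,
  -n^5 + 15n^4 - 131n^3 + 1041n^2 - 4284n + 6048 = (-n + 5)(n^4 - 10n^3 + 52n^2 - 630n - 693) + (-29n^3 + 151n^2 - 1827n + 9513)
  n^4 - 10n^3 + 52n^2 - 630n - 693 = (-(1/29)n + 139/841)(-29n^3 + 151n^2 - 1827n + 9513) + (-(30240/841)n^2 - 1905120/841)
  -29n^3 + 151n^2 - 1827n + 9513 = ((24389/30240)n - 126991/30240)(-(30240/841)n^2 - 1905120/841) + (0)
Last nonzero remainder: -(30240/841)n^2 - 1905120/841. Dividing through by -30240/841 gives the monic gcd n^2 + 63.
Cancel n^2 + 63 from numerator and denominator to get the reduced form.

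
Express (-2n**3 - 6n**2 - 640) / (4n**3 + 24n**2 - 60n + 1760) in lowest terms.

Euclidean algorithm in ℚ[n]:
  -2n**3 - 6n**2 - 640 = (-1/2)(4n**3 + 24n**2 - 60n + 1760) + (6n**2 - 30n + 240)
  4n**3 + 24n**2 - 60n + 1760 = ((2/3)n + 22/3)(6n**2 - 30n + 240) + (0)
Last nonzero remainder: 6n**2 - 30n + 240. Dividing through by 6 gives the monic gcd n**2 - 5n + 40.
Cancel n**2 - 5n + 40 from numerator and denominator to get the reduced form.

(-n - 8)/(2n + 22)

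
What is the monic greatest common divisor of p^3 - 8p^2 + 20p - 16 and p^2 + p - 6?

p - 2

Repeated division with remainder:
  p^3 - 8p^2 + 20p - 16 = (p - 9)(p^2 + p - 6) + (35p - 70)
  p^2 + p - 6 = ((1/35)p + 3/35)(35p - 70) + (0)
Last nonzero remainder: 35p - 70. Dividing through by 35 gives the monic gcd p - 2.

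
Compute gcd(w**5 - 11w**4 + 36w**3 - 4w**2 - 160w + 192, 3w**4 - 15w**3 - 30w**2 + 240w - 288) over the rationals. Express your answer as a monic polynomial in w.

Repeated division with remainder:
  w**5 - 11w**4 + 36w**3 - 4w**2 - 160w + 192 = ((1/3)w - 2)(3w**4 - 15w**3 - 30w**2 + 240w - 288) + (16w**3 - 144w**2 + 416w - 384)
  3w**4 - 15w**3 - 30w**2 + 240w - 288 = ((3/16)w + 3/4)(16w**3 - 144w**2 + 416w - 384) + (0)
Last nonzero remainder: 16w**3 - 144w**2 + 416w - 384. Dividing through by 16 gives the monic gcd w**3 - 9w**2 + 26w - 24.

w**3 - 9w**2 + 26w - 24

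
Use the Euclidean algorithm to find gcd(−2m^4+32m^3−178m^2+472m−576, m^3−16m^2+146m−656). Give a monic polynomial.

By polynomial division,
  −2m^4+32m^3−178m^2+472m−576 = (−2m)(m^3−16m^2+146m−656) + (114m^2−840m−576)
  m^3−16m^2+146m−656 = ((1/114)m−82/1083)(114m^2−840m−576) + ((31570/361)m−252560/361)
  114m^2−840m−576 = ((20577/15785)m+12996/15785)((31570/361)m−252560/361) + (0)
Last nonzero remainder: (31570/361)m−252560/361. Dividing through by 31570/361 gives the monic gcd m−8.

m−8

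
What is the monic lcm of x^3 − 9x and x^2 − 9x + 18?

Repeated division with remainder:
  x^3 − 9x = (x + 9)(x^2 − 9x + 18) + (54x − 162)
  x^2 − 9x + 18 = ((1/54)x − 1/9)(54x − 162) + (0)
Last nonzero remainder: 54x − 162. Dividing through by 54 gives the monic gcd x − 3.
Then lcm(f, g) = f·g / gcd(f, g); expanding and making the result monic gives the answer.

x^4 − 6x^3 − 9x^2 + 54x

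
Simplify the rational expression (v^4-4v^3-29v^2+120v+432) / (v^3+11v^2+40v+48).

(v^2-11v+36)/(v+4)

Apply the Euclidean algorithm:
  v^4-4v^3-29v^2+120v+432 = (v-15)(v^3+11v^2+40v+48) + (96v^2+672v+1152)
  v^3+11v^2+40v+48 = ((1/96)v+1/24)(96v^2+672v+1152) + (0)
Last nonzero remainder: 96v^2+672v+1152. Dividing through by 96 gives the monic gcd v^2+7v+12.
Cancel v^2+7v+12 from numerator and denominator to get the reduced form.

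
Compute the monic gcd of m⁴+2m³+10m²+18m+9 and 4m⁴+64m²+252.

m²+9

Apply the Euclidean algorithm:
  m⁴+2m³+10m²+18m+9 = (1/4)(4m⁴+64m²+252) + (2m³−6m²+18m−54)
  4m⁴+64m²+252 = (2m+6)(2m³−6m²+18m−54) + (64m²+576)
  2m³−6m²+18m−54 = ((1/32)m−3/32)(64m²+576) + (0)
Last nonzero remainder: 64m²+576. Dividing through by 64 gives the monic gcd m²+9.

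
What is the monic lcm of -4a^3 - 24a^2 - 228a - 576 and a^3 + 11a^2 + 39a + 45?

By polynomial division,
  -4a^3 - 24a^2 - 228a - 576 = (-4)(a^3 + 11a^2 + 39a + 45) + (20a^2 - 72a - 396)
  a^3 + 11a^2 + 39a + 45 = ((1/20)a + 73/100)(20a^2 - 72a - 396) + ((2784/25)a + 8352/25)
  20a^2 - 72a - 396 = ((125/696)a - 275/232)((2784/25)a + 8352/25) + (0)
Last nonzero remainder: (2784/25)a + 8352/25. Dividing through by 2784/25 gives the monic gcd a + 3.
Then lcm(f, g) = f·g / gcd(f, g); expanding and making the result monic gives the answer.

a^5 + 14a^4 + 120a^3 + 690a^2 + 2007a + 2160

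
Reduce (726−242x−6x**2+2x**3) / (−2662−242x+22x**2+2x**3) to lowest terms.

(−3+x)/(11+x)

By polynomial division,
  2x**3−6x**2−242x+726 = (2x**3+22x**2−242x−2662) + (−28x**2+3388)
  2x**3+22x**2−242x−2662 = (−(1/14)x−11/14)(−28x**2+3388) + (0)
Last nonzero remainder: −28x**2+3388. Dividing through by −28 gives the monic gcd x**2−121.
Cancel x**2−121 from numerator and denominator to get the reduced form.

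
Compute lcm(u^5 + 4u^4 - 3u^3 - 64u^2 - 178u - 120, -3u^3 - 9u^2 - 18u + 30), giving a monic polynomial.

u^6 + 3u^5 - 7u^4 - 61u^3 - 114u^2 + 58u + 120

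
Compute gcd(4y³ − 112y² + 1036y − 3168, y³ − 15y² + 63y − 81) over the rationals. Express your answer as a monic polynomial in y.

y − 9

By polynomial division,
  4y³ − 112y² + 1036y − 3168 = (4)(y³ − 15y² + 63y − 81) + (−52y² + 784y − 2844)
  y³ − 15y² + 63y − 81 = (−(1/52)y − 1/676)(−52y² + 784y − 2844) + ((1600/169)y − 14400/169)
  −52y² + 784y − 2844 = (−(2197/400)y + 13351/400)((1600/169)y − 14400/169) + (0)
Last nonzero remainder: (1600/169)y − 14400/169. Dividing through by 1600/169 gives the monic gcd y − 9.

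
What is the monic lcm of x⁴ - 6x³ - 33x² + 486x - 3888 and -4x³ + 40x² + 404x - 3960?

Repeated division with remainder:
  x⁴ - 6x³ - 33x² + 486x - 3888 = (-(1/4)x - 1)(-4x³ + 40x² + 404x - 3960) + (108x² - 100x - 7848)
  -4x³ + 40x² + 404x - 3960 = (-(1/27)x + 245/729)(108x² - 100x - 7848) + ((107120/729)x - 107120/81)
  108x² - 100x - 7848 = ((19683/26780)x + 79461/13390)((107120/729)x - 107120/81) + (0)
Last nonzero remainder: (107120/729)x - 107120/81. Dividing through by 107120/729 gives the monic gcd x - 9.
Then lcm(f, g) = f·g / gcd(f, g); expanding and making the result monic gives the answer.

x⁶ - 7x⁵ - 137x⁴ + 1179x³ - 744x² - 49572x + 427680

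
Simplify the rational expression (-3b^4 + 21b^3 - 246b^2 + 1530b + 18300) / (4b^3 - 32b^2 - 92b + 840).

(-3b^3 + 36b^2 - 426b + 3660)/(4b^2 - 52b + 168)

Repeated division with remainder:
  -3b^4 + 21b^3 - 246b^2 + 1530b + 18300 = (-(3/4)b - 3/4)(4b^3 - 32b^2 - 92b + 840) + (-339b^2 + 2091b + 18930)
  4b^3 - 32b^2 - 92b + 840 = (-(4/339)b + 276/12769)(-339b^2 + 2091b + 18930) + ((1100256/12769)b + 5501280/12769)
  -339b^2 + 2091b + 18930 = (-(1442897/366752)b + 8057239/183376)((1100256/12769)b + 5501280/12769) + (0)
Last nonzero remainder: (1100256/12769)b + 5501280/12769. Dividing through by 1100256/12769 gives the monic gcd b + 5.
Cancel b + 5 from numerator and denominator to get the reduced form.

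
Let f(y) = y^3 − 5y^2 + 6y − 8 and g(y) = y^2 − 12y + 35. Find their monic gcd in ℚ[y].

1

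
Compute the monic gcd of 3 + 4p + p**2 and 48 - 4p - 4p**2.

1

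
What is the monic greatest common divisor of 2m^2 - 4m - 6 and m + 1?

m + 1

By polynomial division,
  2m^2 - 4m - 6 = (2m - 6)(m + 1) + (0)
The last nonzero remainder m + 1 is already monic.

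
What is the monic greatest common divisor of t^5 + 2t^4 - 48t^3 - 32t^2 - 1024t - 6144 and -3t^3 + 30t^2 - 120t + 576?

Apply the Euclidean algorithm:
  t^5 + 2t^4 - 48t^3 - 32t^2 - 1024t - 6144 = (-(1/3)t^2 - 4t - 32/3)(-3t^3 + 30t^2 - 120t + 576) + (0)
Last nonzero remainder: -3t^3 + 30t^2 - 120t + 576. Dividing through by -3 gives the monic gcd t^3 - 10t^2 + 40t - 192.

t^3 - 10t^2 + 40t - 192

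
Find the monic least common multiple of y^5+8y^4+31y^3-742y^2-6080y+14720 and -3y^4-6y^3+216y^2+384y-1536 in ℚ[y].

Repeated division with remainder:
  y^5+8y^4+31y^3-742y^2-6080y+14720 = (-(1/3)y-2)(-3y^4-6y^3+216y^2+384y-1536) + (91y^3-182y^2-5824y+11648)
  -3y^4-6y^3+216y^2+384y-1536 = (-(3/91)y-12/91)(91y^3-182y^2-5824y+11648) + (0)
Last nonzero remainder: 91y^3-182y^2-5824y+11648. Dividing through by 91 gives the monic gcd y^3-2y^2-64y+128.
Then lcm(f, g) = f·g / gcd(f, g); expanding and making the result monic gives the answer.

y^6+12y^5+63y^4-618y^3-9048y^2-9600y+58880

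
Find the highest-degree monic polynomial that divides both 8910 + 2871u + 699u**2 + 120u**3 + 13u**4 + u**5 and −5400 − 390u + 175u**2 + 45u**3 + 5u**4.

270 + 87u + 13u**2 + u**3

Repeated division with remainder:
  u**5 + 13u**4 + 120u**3 + 699u**2 + 2871u + 8910 = ((1/5)u + 4/5)(5u**4 + 45u**3 + 175u**2 − 390u − 5400) + (49u**3 + 637u**2 + 4263u + 13230)
  5u**4 + 45u**3 + 175u**2 − 390u − 5400 = ((5/49)u − 20/49)(49u**3 + 637u**2 + 4263u + 13230) + (0)
Last nonzero remainder: 49u**3 + 637u**2 + 4263u + 13230. Dividing through by 49 gives the monic gcd u**3 + 13u**2 + 87u + 270.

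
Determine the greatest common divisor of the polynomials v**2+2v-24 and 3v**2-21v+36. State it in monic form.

v-4

By polynomial division,
  v**2+2v-24 = (1/3)(3v**2-21v+36) + (9v-36)
  3v**2-21v+36 = ((1/3)v-1)(9v-36) + (0)
Last nonzero remainder: 9v-36. Dividing through by 9 gives the monic gcd v-4.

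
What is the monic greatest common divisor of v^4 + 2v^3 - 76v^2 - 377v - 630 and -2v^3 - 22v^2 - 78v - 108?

v^2 + 5v + 9

By polynomial division,
  v^4 + 2v^3 - 76v^2 - 377v - 630 = (-(1/2)v + 9/2)(-2v^3 - 22v^2 - 78v - 108) + (-16v^2 - 80v - 144)
  -2v^3 - 22v^2 - 78v - 108 = ((1/8)v + 3/4)(-16v^2 - 80v - 144) + (0)
Last nonzero remainder: -16v^2 - 80v - 144. Dividing through by -16 gives the monic gcd v^2 + 5v + 9.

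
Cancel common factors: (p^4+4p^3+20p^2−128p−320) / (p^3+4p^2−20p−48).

Repeated division with remainder:
  p^4+4p^3+20p^2−128p−320 = (p)(p^3+4p^2−20p−48) + (40p^2−80p−320)
  p^3+4p^2−20p−48 = ((1/40)p+3/20)(40p^2−80p−320) + (0)
Last nonzero remainder: 40p^2−80p−320. Dividing through by 40 gives the monic gcd p^2−2p−8.
Cancel p^2−2p−8 from numerator and denominator to get the reduced form.

(p^2+6p+40)/(p+6)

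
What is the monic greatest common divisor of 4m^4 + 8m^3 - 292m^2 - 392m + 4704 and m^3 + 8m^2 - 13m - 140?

m^2 + 3m - 28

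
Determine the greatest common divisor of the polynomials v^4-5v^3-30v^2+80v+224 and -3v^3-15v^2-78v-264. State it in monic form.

v+4

Repeated division with remainder:
  v^4-5v^3-30v^2+80v+224 = (-(1/3)v+10/3)(-3v^3-15v^2-78v-264) + (-6v^2+252v+1104)
  -3v^3-15v^2-78v-264 = ((1/2)v+47/2)(-6v^2+252v+1104) + (-6552v-26208)
  -6v^2+252v+1104 = ((1/1092)v-23/546)(-6552v-26208) + (0)
Last nonzero remainder: -6552v-26208. Dividing through by -6552 gives the monic gcd v+4.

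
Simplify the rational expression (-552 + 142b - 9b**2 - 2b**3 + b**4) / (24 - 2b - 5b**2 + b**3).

(138 - b + 2b**2 + b**3)/(-6 - b + b**2)

By polynomial division,
  b**4 - 2b**3 - 9b**2 + 142b - 552 = (b + 3)(b**3 - 5b**2 - 2b + 24) + (8b**2 + 124b - 624)
  b**3 - 5b**2 - 2b + 24 = ((1/8)b - 41/16)(8b**2 + 124b - 624) + ((1575/4)b - 1575)
  8b**2 + 124b - 624 = ((32/1575)b + 208/525)((1575/4)b - 1575) + (0)
Last nonzero remainder: (1575/4)b - 1575. Dividing through by 1575/4 gives the monic gcd b - 4.
Cancel b - 4 from numerator and denominator to get the reduced form.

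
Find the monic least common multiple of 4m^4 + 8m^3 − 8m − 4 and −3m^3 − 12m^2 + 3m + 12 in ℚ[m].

Apply the Euclidean algorithm:
  4m^4 + 8m^3 − 8m − 4 = (−(4/3)m + 8/3)(−3m^3 − 12m^2 + 3m + 12) + (36m^2 − 36)
  −3m^3 − 12m^2 + 3m + 12 = (−(1/12)m − 1/3)(36m^2 − 36) + (0)
Last nonzero remainder: 36m^2 − 36. Dividing through by 36 gives the monic gcd m^2 − 1.
Then lcm(f, g) = f·g / gcd(f, g); expanding and making the result monic gives the answer.

m^5 + 6m^4 + 8m^3 − 2m^2 − 9m − 4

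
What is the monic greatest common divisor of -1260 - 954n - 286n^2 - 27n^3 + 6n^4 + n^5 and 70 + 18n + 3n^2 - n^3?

Repeated division with remainder:
  n^5 + 6n^4 - 27n^3 - 286n^2 - 954n - 1260 = (-n^2 - 9n - 18)(-n^3 + 3n^2 + 18n + 70) + (0)
Last nonzero remainder: -n^3 + 3n^2 + 18n + 70. Dividing through by -1 gives the monic gcd n^3 - 3n^2 - 18n - 70.

-70 - 18n - 3n^2 + n^3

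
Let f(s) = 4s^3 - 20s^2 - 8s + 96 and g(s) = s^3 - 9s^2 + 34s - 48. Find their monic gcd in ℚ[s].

s - 3

By polynomial division,
  4s^3 - 20s^2 - 8s + 96 = (4)(s^3 - 9s^2 + 34s - 48) + (16s^2 - 144s + 288)
  s^3 - 9s^2 + 34s - 48 = ((1/16)s)(16s^2 - 144s + 288) + (16s - 48)
  16s^2 - 144s + 288 = (s - 6)(16s - 48) + (0)
Last nonzero remainder: 16s - 48. Dividing through by 16 gives the monic gcd s - 3.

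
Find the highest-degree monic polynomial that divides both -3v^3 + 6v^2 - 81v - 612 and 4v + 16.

v + 4

Apply the Euclidean algorithm:
  -3v^3 + 6v^2 - 81v - 612 = (-(3/4)v^2 + (9/2)v - 153/4)(4v + 16) + (0)
Last nonzero remainder: 4v + 16. Dividing through by 4 gives the monic gcd v + 4.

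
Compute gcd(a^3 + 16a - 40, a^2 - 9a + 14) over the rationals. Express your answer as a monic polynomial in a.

Apply the Euclidean algorithm:
  a^3 + 16a - 40 = (a + 9)(a^2 - 9a + 14) + (83a - 166)
  a^2 - 9a + 14 = ((1/83)a - 7/83)(83a - 166) + (0)
Last nonzero remainder: 83a - 166. Dividing through by 83 gives the monic gcd a - 2.

a - 2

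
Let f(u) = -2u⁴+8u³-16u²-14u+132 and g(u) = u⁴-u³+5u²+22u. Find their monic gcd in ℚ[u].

Apply the Euclidean algorithm:
  -2u⁴+8u³-16u²-14u+132 = (-2)(u⁴-u³+5u²+22u) + (6u³-6u²+30u+132)
  u⁴-u³+5u²+22u = ((1/6)u)(6u³-6u²+30u+132) + (0)
Last nonzero remainder: 6u³-6u²+30u+132. Dividing through by 6 gives the monic gcd u³-u²+5u+22.

u³-u²+5u+22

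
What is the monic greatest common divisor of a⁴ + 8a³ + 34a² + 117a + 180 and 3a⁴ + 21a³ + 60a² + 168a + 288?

Euclidean algorithm in ℚ[a]:
  a⁴ + 8a³ + 34a² + 117a + 180 = (1/3)(3a⁴ + 21a³ + 60a² + 168a + 288) + (a³ + 14a² + 61a + 84)
  3a⁴ + 21a³ + 60a² + 168a + 288 = (3a - 21)(a³ + 14a² + 61a + 84) + (171a² + 1197a + 2052)
  a³ + 14a² + 61a + 84 = ((1/171)a + 7/171)(171a² + 1197a + 2052) + (0)
Last nonzero remainder: 171a² + 1197a + 2052. Dividing through by 171 gives the monic gcd a² + 7a + 12.

a² + 7a + 12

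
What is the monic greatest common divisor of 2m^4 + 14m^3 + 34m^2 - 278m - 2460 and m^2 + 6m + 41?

m^2 + 6m + 41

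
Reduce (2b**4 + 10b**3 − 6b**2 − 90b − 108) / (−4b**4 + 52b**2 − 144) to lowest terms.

(−b − 3)/(2b − 4)

Euclidean algorithm in ℚ[b]:
  2b**4 + 10b**3 − 6b**2 − 90b − 108 = (−1/2)(−4b**4 + 52b**2 − 144) + (10b**3 + 20b**2 − 90b − 180)
  −4b**4 + 52b**2 − 144 = (−(2/5)b + 4/5)(10b**3 + 20b**2 − 90b − 180) + (0)
Last nonzero remainder: 10b**3 + 20b**2 − 90b − 180. Dividing through by 10 gives the monic gcd b**3 + 2b**2 − 9b − 18.
Cancel b**3 + 2b**2 − 9b − 18 from numerator and denominator to get the reduced form.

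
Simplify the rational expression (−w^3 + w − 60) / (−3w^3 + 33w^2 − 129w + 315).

Apply the Euclidean algorithm:
  −w^3 + w − 60 = (1/3)(−3w^3 + 33w^2 − 129w + 315) + (−11w^2 + 44w − 165)
  −3w^3 + 33w^2 − 129w + 315 = ((3/11)w − 21/11)(−11w^2 + 44w − 165) + (0)
Last nonzero remainder: −11w^2 + 44w − 165. Dividing through by −11 gives the monic gcd w^2 − 4w + 15.
Cancel w^2 − 4w + 15 from numerator and denominator to get the reduced form.

(w + 4)/(3w − 21)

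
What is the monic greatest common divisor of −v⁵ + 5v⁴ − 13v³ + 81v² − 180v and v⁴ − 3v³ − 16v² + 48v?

Repeated division with remainder:
  −v⁵ + 5v⁴ − 13v³ + 81v² − 180v = (−v + 2)(v⁴ − 3v³ − 16v² + 48v) + (−23v³ + 161v² − 276v)
  v⁴ − 3v³ − 16v² + 48v = (−(1/23)v − 4/23)(−23v³ + 161v² − 276v) + (0)
Last nonzero remainder: −23v³ + 161v² − 276v. Dividing through by −23 gives the monic gcd v³ − 7v² + 12v.

v³ − 7v² + 12v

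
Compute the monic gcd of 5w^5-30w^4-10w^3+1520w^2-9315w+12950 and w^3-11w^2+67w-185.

w^3-11w^2+67w-185

Euclidean algorithm in ℚ[w]:
  5w^5-30w^4-10w^3+1520w^2-9315w+12950 = (5w^2+25w-70)(w^3-11w^2+67w-185) + (0)
The last nonzero remainder w^3-11w^2+67w-185 is already monic.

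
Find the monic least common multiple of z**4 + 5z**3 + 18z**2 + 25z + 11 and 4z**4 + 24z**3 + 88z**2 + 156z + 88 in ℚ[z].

z**5 + 7z**4 + 28z**3 + 61z**2 + 61z + 22

By polynomial division,
  z**4 + 5z**3 + 18z**2 + 25z + 11 = (1/4)(4z**4 + 24z**3 + 88z**2 + 156z + 88) + (-z**3 - 4z**2 - 14z - 11)
  4z**4 + 24z**3 + 88z**2 + 156z + 88 = (-4z - 8)(-z**3 - 4z**2 - 14z - 11) + (0)
Last nonzero remainder: -z**3 - 4z**2 - 14z - 11. Dividing through by -1 gives the monic gcd z**3 + 4z**2 + 14z + 11.
Then lcm(f, g) = f·g / gcd(f, g); expanding and making the result monic gives the answer.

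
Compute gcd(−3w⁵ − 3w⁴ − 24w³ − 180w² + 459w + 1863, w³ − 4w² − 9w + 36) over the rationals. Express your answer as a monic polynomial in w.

Apply the Euclidean algorithm:
  −3w⁵ − 3w⁴ − 24w³ − 180w² + 459w + 1863 = (−3w² − 15w − 111)(w³ − 4w² − 9w + 36) + (−651w² + 5859)
  w³ − 4w² − 9w + 36 = (−(1/651)w + 4/651)(−651w² + 5859) + (0)
Last nonzero remainder: −651w² + 5859. Dividing through by −651 gives the monic gcd w² − 9.

w² − 9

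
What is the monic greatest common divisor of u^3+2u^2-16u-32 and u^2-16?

Apply the Euclidean algorithm:
  u^3+2u^2-16u-32 = (u+2)(u^2-16) + (0)
The last nonzero remainder u^2-16 is already monic.

u^2-16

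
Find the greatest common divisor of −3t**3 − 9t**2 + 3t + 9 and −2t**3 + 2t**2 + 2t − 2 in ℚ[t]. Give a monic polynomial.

Euclidean algorithm in ℚ[t]:
  −3t**3 − 9t**2 + 3t + 9 = (3/2)(−2t**3 + 2t**2 + 2t − 2) + (−12t**2 + 12)
  −2t**3 + 2t**2 + 2t − 2 = ((1/6)t − 1/6)(−12t**2 + 12) + (0)
Last nonzero remainder: −12t**2 + 12. Dividing through by −12 gives the monic gcd t**2 − 1.

t**2 − 1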